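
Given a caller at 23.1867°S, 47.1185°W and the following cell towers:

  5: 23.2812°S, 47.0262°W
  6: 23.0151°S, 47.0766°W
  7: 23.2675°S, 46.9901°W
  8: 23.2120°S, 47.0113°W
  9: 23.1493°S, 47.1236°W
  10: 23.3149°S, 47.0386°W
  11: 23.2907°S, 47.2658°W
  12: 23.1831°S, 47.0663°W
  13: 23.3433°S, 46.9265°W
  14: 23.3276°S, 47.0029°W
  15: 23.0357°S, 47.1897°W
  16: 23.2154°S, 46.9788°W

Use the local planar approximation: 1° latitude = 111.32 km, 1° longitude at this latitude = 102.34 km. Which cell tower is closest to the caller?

9

Distances from 23.1867°S, 47.1185°W:
5: 14.1383 km
6: 19.5779 km
7: 15.9241 km
8: 11.3266 km
9: 4.1960 km
10: 16.4478 km
11: 19.0074 km
12: 5.3572 km
13: 26.2677 km
14: 19.6464 km
15: 18.3207 km
16: 14.6495 km
Minimum: 9 at 4.1960 km.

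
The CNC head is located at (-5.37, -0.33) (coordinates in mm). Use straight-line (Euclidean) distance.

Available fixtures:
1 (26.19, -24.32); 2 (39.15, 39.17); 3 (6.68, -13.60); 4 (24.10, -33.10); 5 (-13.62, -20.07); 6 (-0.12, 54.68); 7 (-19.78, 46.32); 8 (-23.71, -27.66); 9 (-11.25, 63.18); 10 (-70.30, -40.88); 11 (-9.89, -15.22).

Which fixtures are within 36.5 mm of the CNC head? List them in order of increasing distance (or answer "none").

Distances from (-5.37, -0.33):
1: 39.64 mm
2: 59.52 mm
3: 17.92 mm
4: 44.07 mm
5: 21.39 mm
6: 55.26 mm
7: 48.82 mm
8: 32.91 mm
9: 63.78 mm
10: 76.55 mm
11: 15.56 mm
Threshold 36.5 mm: 11 (15.56 mm), 3 (17.92 mm), 5 (21.39 mm), 8 (32.91 mm) are within range.

11, 3, 5, 8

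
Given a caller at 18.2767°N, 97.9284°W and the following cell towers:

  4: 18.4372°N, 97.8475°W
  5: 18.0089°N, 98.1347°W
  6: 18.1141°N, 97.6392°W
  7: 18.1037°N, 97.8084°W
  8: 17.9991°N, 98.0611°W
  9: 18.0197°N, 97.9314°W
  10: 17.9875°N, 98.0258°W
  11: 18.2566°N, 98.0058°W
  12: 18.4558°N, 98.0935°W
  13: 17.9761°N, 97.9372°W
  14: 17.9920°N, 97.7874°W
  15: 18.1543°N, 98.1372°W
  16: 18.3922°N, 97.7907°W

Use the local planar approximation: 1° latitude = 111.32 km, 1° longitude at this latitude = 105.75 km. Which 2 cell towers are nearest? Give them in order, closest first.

11, 16

Distances from 18.2767°N, 97.9284°W:
4: √((0.1605·111.32)² + (0.0809·105.75)²) = √(319.224686 + 73.191019) = 19.8095 km
5: √((-0.2678·111.32)² + (-0.2063·105.75)²) = √(888.725294 + 475.947673) = 36.9415 km
6: √((-0.1626·111.32)² + (0.2892·105.75)²) = √(327.632879 + 935.313772) = 35.5380 km
7: √((-0.1730·111.32)² + (0.1200·105.75)²) = √(370.884430 + 161.036100) = 23.0634 km
8: √((-0.2776·111.32)² + (-0.1327·105.75)²) = √(954.960304 + 196.925791) = 33.9394 km
9: √((-0.2570·111.32)² + (-0.0030·105.75)²) = √(818.488613 + 0.100648) = 28.6110 km
10: √((-0.2892·111.32)² + (-0.0974·105.75)²) = √(1036.437153 + 106.091030) = 33.8013 km
11: √((-0.0201·111.32)² + (-0.0774·105.75)²) = √(5.006549 + 66.995044) = 8.4854 km
12: √((0.1791·111.32)² + (-0.1651·105.75)²) = √(397.500397 + 304.828029) = 26.5015 km
13: √((-0.3006·111.32)² + (-0.0088·105.75)²) = √(1119.758448 + 0.866016) = 33.4757 km
14: √((-0.2847·111.32)² + (0.1410·105.75)²) = √(1004.433825 + 222.330466) = 35.0252 km
15: √((-0.1224·111.32)² + (-0.2088·105.75)²) = √(185.656103 + 487.552896) = 25.9463 km
16: √((0.1155·111.32)² + (0.1377·105.75)²) = √(165.314278 + 212.045291) = 19.4257 km
Sorted: 11 (8.4854 km) < 16 (19.4257 km) < 4 (19.8095 km) < 7 (23.0634 km) < …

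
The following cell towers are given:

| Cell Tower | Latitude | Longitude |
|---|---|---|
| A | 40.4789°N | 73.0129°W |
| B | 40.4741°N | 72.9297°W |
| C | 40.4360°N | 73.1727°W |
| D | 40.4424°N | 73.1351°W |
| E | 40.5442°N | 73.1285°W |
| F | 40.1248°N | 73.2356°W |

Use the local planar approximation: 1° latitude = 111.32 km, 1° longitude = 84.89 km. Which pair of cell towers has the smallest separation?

Pairwise distances:
C–D: √((0.0064·111.32)² + (0.0376·84.89)²) = √(0.507582 + 10.187996) = 3.2704 km
A–B: √((-0.0048·111.32)² + (0.0832·84.89)²) = √(0.285515 + 49.883822) = 7.0830 km
A–D: √((-0.0365·111.32)² + (-0.1222·84.89)²) = √(16.509432 + 107.610706) = 11.1409 km
D–E: √((0.1018·111.32)² + (0.0066·84.89)²) = √(128.422746 + 0.313907) = 11.3462 km
A–E: √((0.0653·111.32)² + (-0.1156·84.89)²) = √(52.841210 + 96.300543) = 12.2124 km
C–E: √((0.1082·111.32)² + (0.0442·84.89)²) = √(145.077785 + 14.078540) = 12.6157 km
A–C: √((-0.0429·111.32)² + (-0.1598·84.89)²) = √(22.806623 + 184.020674) = 14.3815 km
B–D: √((-0.0317·111.32)² + (-0.2054·84.89)²) = √(12.452740 + 304.028254) = 17.7899 km
B–E: √((0.0701·111.32)² + (-0.1988·84.89)²) = √(60.895112 + 284.803831) = 18.5930 km
B–C: √((-0.0381·111.32)² + (-0.2430·84.89)²) = √(17.988558 + 425.525523) = 21.0598 km
C–F: √((-0.3112·111.32)² + (-0.0629·84.89)²) = √(1200.122483 + 28.511125) = 35.0519 km
D–F: √((-0.3176·111.32)² + (-0.1005·84.89)²) = √(1249.992430 + 72.785554) = 36.3700 km
A–F: √((-0.3541·111.32)² + (-0.2227·84.89)²) = √(1553.811205 + 357.399138) = 43.7174 km
B–F: √((-0.3493·111.32)² + (-0.3059·84.89)²) = √(1511.971366 + 674.329286) = 46.7579 km
E–F: √((-0.4194·111.32)² + (-0.1071·84.89)²) = √(2179.732741 + 82.659354) = 47.5646 km
Closest pair: C–D at 3.2704 km.

C and D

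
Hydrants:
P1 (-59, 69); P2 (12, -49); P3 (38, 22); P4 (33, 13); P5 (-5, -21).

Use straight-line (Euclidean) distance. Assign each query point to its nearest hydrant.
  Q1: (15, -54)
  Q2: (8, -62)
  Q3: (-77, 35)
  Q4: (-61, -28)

Q1→P2; Q2→P2; Q3→P1; Q4→P5

Q1 at (15, -54):
  P1: 143.5
  P2: 5.8
  P3: 79.4
  P4: 69.4
  P5: 38.6
  → nearest: P2 (5.8)
Q2 at (8, -62):
  P1: 147.1
  P2: 13.6
  P3: 89.2
  P4: 79.1
  P5: 43.0
  → nearest: P2 (13.6)
Q3 at (-77, 35):
  P1: 38.5
  P2: 122.4
  P3: 115.7
  P4: 112.2
  P5: 91.2
  → nearest: P1 (38.5)
Q4 at (-61, -28):
  P1: 97.0
  P2: 76.0
  P3: 110.9
  P4: 102.6
  P5: 56.4
  → nearest: P5 (56.4)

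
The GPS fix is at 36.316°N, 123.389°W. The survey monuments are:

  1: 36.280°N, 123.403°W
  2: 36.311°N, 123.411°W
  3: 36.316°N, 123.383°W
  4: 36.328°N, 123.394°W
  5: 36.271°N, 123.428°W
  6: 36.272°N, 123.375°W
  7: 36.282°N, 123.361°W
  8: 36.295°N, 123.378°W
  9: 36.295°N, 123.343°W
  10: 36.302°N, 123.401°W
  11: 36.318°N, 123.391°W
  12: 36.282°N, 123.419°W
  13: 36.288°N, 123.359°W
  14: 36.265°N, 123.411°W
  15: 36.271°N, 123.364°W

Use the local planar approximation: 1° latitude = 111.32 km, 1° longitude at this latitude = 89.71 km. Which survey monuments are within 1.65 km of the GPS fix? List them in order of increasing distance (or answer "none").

Distances from 36.316°N, 123.389°W:
1: √((-0.036·111.32)² + (-0.014·89.71)²) = √(16.06022 + 1.57739) = 4.200 km
2: √((-0.005·111.32)² + (-0.022·89.71)²) = √(0.30980 + 3.89518) = 2.051 km
3: √((0.000·111.32)² + (0.006·89.71)²) = √(0.00000 + 0.28972) = 0.538 km
4: √((0.012·111.32)² + (-0.005·89.71)²) = √(1.78447 + 0.20120) = 1.409 km
5: √((-0.045·111.32)² + (-0.039·89.71)²) = √(25.09409 + 12.24083) = 6.110 km
6: √((-0.044·111.32)² + (0.014·89.71)²) = √(23.99119 + 1.57739) = 5.057 km
7: √((-0.034·111.32)² + (0.028·89.71)²) = √(14.32532 + 6.30954) = 4.543 km
8: √((-0.021·111.32)² + (0.011·89.71)²) = √(5.46493 + 0.97379) = 2.537 km
9: √((-0.021·111.32)² + (0.046·89.71)²) = √(5.46493 + 17.02932) = 4.743 km
10: √((-0.014·111.32)² + (-0.012·89.71)²) = √(2.42886 + 1.15890) = 1.894 km
11: √((0.002·111.32)² + (-0.002·89.71)²) = √(0.04957 + 0.03219) = 0.286 km
12: √((-0.034·111.32)² + (-0.030·89.71)²) = √(14.32532 + 7.24310) = 4.644 km
13: √((-0.028·111.32)² + (0.030·89.71)²) = √(9.71544 + 7.24310) = 4.118 km
14: √((-0.051·111.32)² + (-0.022·89.71)²) = √(32.23196 + 3.89518) = 6.011 km
15: √((-0.045·111.32)² + (0.025·89.71)²) = √(25.09409 + 5.02993) = 5.489 km
Threshold 1.65 km: 11 (0.286 km), 3 (0.538 km), 4 (1.409 km) are within range.

11, 3, 4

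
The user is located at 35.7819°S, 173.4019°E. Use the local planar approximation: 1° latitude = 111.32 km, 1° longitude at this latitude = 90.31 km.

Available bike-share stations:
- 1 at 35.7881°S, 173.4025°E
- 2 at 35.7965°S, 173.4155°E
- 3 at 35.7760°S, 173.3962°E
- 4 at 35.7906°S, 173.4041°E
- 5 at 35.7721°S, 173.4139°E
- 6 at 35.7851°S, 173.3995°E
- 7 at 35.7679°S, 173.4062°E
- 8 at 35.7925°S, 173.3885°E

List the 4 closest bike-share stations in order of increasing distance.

Distances from 35.7819°S, 173.4019°E:
1: √((-0.0062·111.32)² + (0.0006·90.31)²) = √(0.476354 + 0.002936) = 0.6923 km
2: √((-0.0146·111.32)² + (0.0136·90.31)²) = √(2.641509 + 1.508515) = 2.0372 km
3: √((0.0059·111.32)² + (-0.0057·90.31)²) = √(0.431370 + 0.264985) = 0.8345 km
4: √((-0.0087·111.32)² + (0.0022·90.31)²) = √(0.937961 + 0.039475) = 0.9887 km
5: √((0.0098·111.32)² + (0.0120·90.31)²) = √(1.190141 + 1.174449) = 1.5377 km
6: √((-0.0032·111.32)² + (-0.0024·90.31)²) = √(0.126896 + 0.046978) = 0.4170 km
7: √((0.0140·111.32)² + (0.0043·90.31)²) = √(2.428860 + 0.150803) = 1.6061 km
8: √((-0.0106·111.32)² + (-0.0134·90.31)²) = √(1.392381 + 1.464473) = 1.6902 km
Sorted: 6 (0.4170 km) < 1 (0.6923 km) < 3 (0.8345 km) < 4 (0.9887 km) < 5 (1.5377 km) < 7 (1.6061 km) < …

6, 1, 3, 4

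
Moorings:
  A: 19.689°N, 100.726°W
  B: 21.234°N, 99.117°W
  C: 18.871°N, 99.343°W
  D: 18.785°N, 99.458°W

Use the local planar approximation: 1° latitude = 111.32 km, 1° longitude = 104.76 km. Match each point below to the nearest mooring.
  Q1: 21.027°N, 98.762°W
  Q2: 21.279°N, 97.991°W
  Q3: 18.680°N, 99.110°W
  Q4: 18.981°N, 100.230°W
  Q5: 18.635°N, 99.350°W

Q1 at 21.027°N, 98.762°W:
  A: 254.003 km
  B: 43.750 km
  C: 247.603 km
  D: 260.012 km
  → nearest: B (43.750 km)
Q2 at 21.279°N, 97.991°W:
  A: 336.781 km
  B: 118.066 km
  C: 303.177 km
  D: 317.330 km
  → nearest: B (118.066 km)
Q3 at 18.680°N, 99.110°W:
  A: 203.165 km
  B: 284.312 km
  C: 32.371 km
  D: 38.284 km
  → nearest: C (32.371 km)
Q4 at 18.981°N, 100.230°W:
  A: 94.402 km
  B: 276.582 km
  C: 93.725 km
  D: 83.766 km
  → nearest: D (83.766 km)
Q5 at 18.635°N, 99.350°W:
  A: 185.865 km
  B: 290.349 km
  C: 26.282 km
  D: 20.170 km
  → nearest: D (20.170 km)

Q1→B; Q2→B; Q3→C; Q4→D; Q5→D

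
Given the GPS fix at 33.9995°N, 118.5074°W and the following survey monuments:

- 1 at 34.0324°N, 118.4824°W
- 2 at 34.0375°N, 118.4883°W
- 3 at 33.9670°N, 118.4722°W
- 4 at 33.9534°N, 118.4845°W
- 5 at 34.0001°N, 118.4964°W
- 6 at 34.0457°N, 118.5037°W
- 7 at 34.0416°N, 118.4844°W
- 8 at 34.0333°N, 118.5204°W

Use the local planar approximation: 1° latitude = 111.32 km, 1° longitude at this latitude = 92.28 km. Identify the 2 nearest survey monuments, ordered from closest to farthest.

5, 8

Distances from 33.9995°N, 118.5074°W:
1: 4.3285 km
2: 4.5827 km
3: 4.8621 km
4: 5.5499 km
5: 1.0173 km
6: 5.1543 km
7: 5.1448 km
8: 3.9492 km
Sorted: 5 (1.0173 km) < 8 (3.9492 km) < 1 (4.3285 km) < 2 (4.5827 km) < …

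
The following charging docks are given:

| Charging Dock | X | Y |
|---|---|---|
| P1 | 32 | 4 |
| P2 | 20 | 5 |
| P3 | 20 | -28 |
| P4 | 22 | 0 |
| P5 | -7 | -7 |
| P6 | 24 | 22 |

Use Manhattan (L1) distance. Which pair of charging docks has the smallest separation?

Pairwise distances:
P1–P2: 13
P1–P3: 44
P1–P4: 14
P1–P5: 50
P1–P6: 26
P2–P3: 33
P2–P4: 7
P2–P5: 39
P2–P6: 21
P3–P4: 30
P3–P5: 48
P3–P6: 54
P4–P5: 36
P4–P6: 24
P5–P6: 60
Closest pair: P2–P4 at 7.

P2 and P4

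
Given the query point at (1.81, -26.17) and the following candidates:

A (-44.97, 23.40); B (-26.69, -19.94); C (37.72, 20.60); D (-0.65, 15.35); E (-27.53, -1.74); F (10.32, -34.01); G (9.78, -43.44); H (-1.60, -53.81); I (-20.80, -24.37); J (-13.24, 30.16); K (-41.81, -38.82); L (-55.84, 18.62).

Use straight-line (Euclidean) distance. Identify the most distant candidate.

Distances from (1.81, -26.17):
A: √((-46.78)² + (49.57)²) = √(2188.3684 + 2457.1849) = 68.16
B: √((-28.50)² + (6.23)²) = √(812.2500 + 38.8129) = 29.17
C: √((35.91)² + (46.77)²) = √(1289.5281 + 2187.4329) = 58.97
D: √((-2.46)² + (41.52)²) = √(6.0516 + 1723.9104) = 41.59
E: √((-29.34)² + (24.43)²) = √(860.8356 + 596.8249) = 38.18
F: √((8.51)² + (-7.84)²) = √(72.4201 + 61.4656) = 11.57
G: √((7.97)² + (-17.27)²) = √(63.5209 + 298.2529) = 19.02
H: √((-3.41)² + (-27.64)²) = √(11.6281 + 763.9696) = 27.85
I: √((-22.61)² + (1.80)²) = √(511.2121 + 3.2400) = 22.68
J: √((-15.05)² + (56.33)²) = √(226.5025 + 3173.0689) = 58.31
K: √((-43.62)² + (-12.65)²) = √(1902.7044 + 160.0225) = 45.42
L: √((-57.65)² + (44.79)²) = √(3323.5225 + 2006.1441) = 73.00
Maximum: L at 73.00.

L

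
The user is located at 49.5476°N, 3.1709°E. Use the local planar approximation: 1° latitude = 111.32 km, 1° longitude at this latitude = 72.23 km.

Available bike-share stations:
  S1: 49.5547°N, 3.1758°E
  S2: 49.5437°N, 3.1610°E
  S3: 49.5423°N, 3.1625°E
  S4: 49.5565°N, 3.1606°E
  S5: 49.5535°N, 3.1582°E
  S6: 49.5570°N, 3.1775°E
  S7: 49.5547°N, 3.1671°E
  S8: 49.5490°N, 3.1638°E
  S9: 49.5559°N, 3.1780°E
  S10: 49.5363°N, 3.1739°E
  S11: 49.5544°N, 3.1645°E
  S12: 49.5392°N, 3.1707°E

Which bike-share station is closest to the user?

S8

Distances from 49.5476°N, 3.1709°E:
S1: 0.8660 km
S2: 0.8366 km
S3: 0.8463 km
S4: 1.2390 km
S5: 1.1282 km
S6: 1.1499 km
S7: 0.8367 km
S8: 0.5360 km
S9: 1.0567 km
S10: 1.2764 km
S11: 0.8870 km
S12: 0.9352 km
Minimum: S8 at 0.5360 km.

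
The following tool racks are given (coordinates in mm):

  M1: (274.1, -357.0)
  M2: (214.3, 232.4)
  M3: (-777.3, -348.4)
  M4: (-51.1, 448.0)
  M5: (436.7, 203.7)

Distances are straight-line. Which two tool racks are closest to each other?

Pairwise distances:
M1–M2: 592.4 mm
M1–M3: 1051.4 mm
M1–M4: 868.2 mm
M1–M5: 583.8 mm
M2–M3: 1149.2 mm
M2–M4: 341.9 mm
M2–M5: 224.2 mm
M3–M4: 1077.8 mm
M3–M5: 1333.6 mm
M4–M5: 545.6 mm
Closest pair: M2–M5 at 224.2 mm.

M2 and M5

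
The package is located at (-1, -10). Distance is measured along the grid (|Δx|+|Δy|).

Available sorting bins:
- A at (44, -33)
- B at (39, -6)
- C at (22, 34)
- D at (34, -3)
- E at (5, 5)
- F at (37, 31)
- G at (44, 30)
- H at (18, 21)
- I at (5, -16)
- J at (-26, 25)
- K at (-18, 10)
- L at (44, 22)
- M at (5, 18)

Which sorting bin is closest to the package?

I

Distances from (-1, -10):
A: |45| + |-23| = 45 + 23 = 68
B: |40| + |4| = 40 + 4 = 44
C: |23| + |44| = 23 + 44 = 67
D: |35| + |7| = 35 + 7 = 42
E: |6| + |15| = 6 + 15 = 21
F: |38| + |41| = 38 + 41 = 79
G: |45| + |40| = 45 + 40 = 85
H: |19| + |31| = 19 + 31 = 50
I: |6| + |-6| = 6 + 6 = 12
J: |-25| + |35| = 25 + 35 = 60
K: |-17| + |20| = 17 + 20 = 37
L: |45| + |32| = 45 + 32 = 77
M: |6| + |28| = 6 + 28 = 34
Minimum: I at 12.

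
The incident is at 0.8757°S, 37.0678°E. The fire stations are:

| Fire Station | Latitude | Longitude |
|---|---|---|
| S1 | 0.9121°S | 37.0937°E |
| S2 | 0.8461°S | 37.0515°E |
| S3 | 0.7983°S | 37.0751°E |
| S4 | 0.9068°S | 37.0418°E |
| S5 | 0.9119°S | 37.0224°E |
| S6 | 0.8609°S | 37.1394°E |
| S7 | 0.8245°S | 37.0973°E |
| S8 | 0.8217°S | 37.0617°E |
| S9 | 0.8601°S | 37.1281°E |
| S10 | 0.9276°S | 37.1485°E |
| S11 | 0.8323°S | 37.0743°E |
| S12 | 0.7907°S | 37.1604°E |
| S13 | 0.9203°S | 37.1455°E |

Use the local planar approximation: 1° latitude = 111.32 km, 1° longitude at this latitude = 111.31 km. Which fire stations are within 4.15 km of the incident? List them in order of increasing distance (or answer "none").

S2

Distances from 0.8757°S, 37.0678°E:
S1: √((-0.0364·111.32)² + (0.0259·111.31)²) = √(16.419093 + 8.311280) = 4.9730 km
S2: √((0.0296·111.32)² + (-0.0163·111.31)²) = √(10.857499 + 3.291877) = 3.7616 km
S3: √((0.0774·111.32)² + (0.0073·111.31)²) = √(74.238351 + 0.660259) = 8.6544 km
S4: √((-0.0311·111.32)² + (-0.0260·111.31)²) = √(11.985804 + 8.375583) = 4.5124 km
S5: √((-0.0362·111.32)² + (-0.0454·111.31)²) = √(16.239159 + 25.537599) = 6.4635 km
S6: √((0.0148·111.32)² + (0.0716·111.31)²) = √(2.714375 + 63.517648) = 8.1383 km
S7: √((0.0512·111.32)² + (0.0295·111.31)²) = √(32.485258 + 10.782324) = 6.5778 km
S8: √((0.0540·111.32)² + (-0.0061·111.31)²) = √(36.135487 + 0.461029) = 6.0495 km
S9: √((0.0156·111.32)² + (0.0603·111.31)²) = √(3.015752 + 45.050850) = 6.9330 km
S10: √((-0.0519·111.32)² + (0.0807·111.31)²) = √(33.379599 + 80.689205) = 10.6803 km
S11: √((0.0434·111.32)² + (0.0065·111.31)²) = √(23.341344 + 0.523474) = 4.8852 km
S12: √((0.0850·111.32)² + (0.0926·111.31)²) = √(89.533229 + 106.240557) = 13.9919 km
S13: √((-0.0446·111.32)² + (0.0777·111.31)²) = √(24.649954 + 74.801517) = 9.9725 km
Threshold 4.15 km: S2 (3.7616 km) is within range.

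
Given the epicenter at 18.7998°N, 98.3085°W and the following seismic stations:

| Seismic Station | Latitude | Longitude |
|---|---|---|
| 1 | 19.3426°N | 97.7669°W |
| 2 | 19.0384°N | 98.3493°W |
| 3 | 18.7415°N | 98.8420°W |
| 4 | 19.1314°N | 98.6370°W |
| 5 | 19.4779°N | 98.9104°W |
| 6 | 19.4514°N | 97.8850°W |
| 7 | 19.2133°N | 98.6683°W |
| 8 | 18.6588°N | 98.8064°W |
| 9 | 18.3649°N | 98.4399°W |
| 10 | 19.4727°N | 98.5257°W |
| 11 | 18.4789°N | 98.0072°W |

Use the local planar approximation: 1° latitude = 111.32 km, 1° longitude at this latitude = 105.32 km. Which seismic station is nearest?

Distances from 18.7998°N, 98.3085°W:
1: 83.0953 km
2: 26.9063 km
3: 56.5618 km
4: 50.5927 km
5: 98.5734 km
6: 85.1523 km
7: 59.6222 km
8: 54.7375 km
9: 50.3522 km
10: 78.3223 km
11: 47.7816 km
Minimum: 2 at 26.9063 km.

2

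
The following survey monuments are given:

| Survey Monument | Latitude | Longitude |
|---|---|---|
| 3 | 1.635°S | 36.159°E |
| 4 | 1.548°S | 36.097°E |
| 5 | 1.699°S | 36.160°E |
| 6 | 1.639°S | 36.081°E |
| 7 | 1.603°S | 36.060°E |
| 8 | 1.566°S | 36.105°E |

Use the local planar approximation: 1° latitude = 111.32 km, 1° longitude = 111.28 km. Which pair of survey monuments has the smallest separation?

Pairwise distances:
4–8: 2.193 km
6–7: 4.639 km
7–8: 6.484 km
3–5: 7.125 km
4–7: 7.378 km
6–8: 8.554 km
3–6: 8.691 km
3–8: 9.752 km
4–6: 10.285 km
5–6: 11.041 km
3–7: 11.578 km
3–4: 11.891 km
5–7: 15.428 km
5–8: 16.021 km
4–5: 18.213 km
Closest pair: 4–8 at 2.193 km.

4 and 8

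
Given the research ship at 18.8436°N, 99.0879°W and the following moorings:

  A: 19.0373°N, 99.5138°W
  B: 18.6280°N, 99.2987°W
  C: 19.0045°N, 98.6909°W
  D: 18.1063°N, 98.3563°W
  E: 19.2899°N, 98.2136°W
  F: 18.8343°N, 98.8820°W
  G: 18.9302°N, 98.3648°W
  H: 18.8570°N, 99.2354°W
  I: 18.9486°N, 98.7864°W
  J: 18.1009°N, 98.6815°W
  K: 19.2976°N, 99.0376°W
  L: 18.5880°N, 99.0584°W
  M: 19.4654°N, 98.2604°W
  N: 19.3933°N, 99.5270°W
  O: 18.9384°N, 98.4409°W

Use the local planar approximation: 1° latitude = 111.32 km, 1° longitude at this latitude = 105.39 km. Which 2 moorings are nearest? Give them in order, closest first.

H, F

Distances from 18.8436°N, 99.0879°W:
A: 49.7963 km
B: 32.7046 km
C: 45.5125 km
D: 112.6119 km
E: 104.6831 km
F: 21.7245 km
G: 76.8148 km
H: 15.6164 km
I: 33.8567 km
J: 93.1128 km
K: 50.8165 km
L: 28.6227 km
M: 111.3412 km
N: 76.7207 km
O: 68.9991 km
Sorted: H (15.6164 km) < F (21.7245 km) < L (28.6227 km) < B (32.7046 km) < …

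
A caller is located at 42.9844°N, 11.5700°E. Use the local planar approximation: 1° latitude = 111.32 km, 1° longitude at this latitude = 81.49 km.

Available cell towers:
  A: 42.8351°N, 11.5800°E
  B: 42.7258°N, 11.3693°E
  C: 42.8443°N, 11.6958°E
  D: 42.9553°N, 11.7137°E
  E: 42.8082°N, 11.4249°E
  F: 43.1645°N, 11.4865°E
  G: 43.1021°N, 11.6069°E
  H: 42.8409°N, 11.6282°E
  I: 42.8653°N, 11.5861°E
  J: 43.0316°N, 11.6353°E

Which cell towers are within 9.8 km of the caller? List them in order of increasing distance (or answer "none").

Distances from 42.9844°N, 11.5700°E:
A: √((-0.1493·111.32)² + (0.0100·81.49)²) = √(276.226926 + 0.664062) = 16.6400 km
B: √((-0.2586·111.32)² + (-0.2007·81.49)²) = √(828.711635 + 267.487432) = 33.1089 km
C: √((-0.1401·111.32)² + (0.1258·81.49)²) = √(243.233095 + 105.092063) = 18.6635 km
D: √((-0.0291·111.32)² + (0.1437·81.49)²) = √(10.493790 + 137.126746) = 12.1499 km
E: √((-0.1762·111.32)² + (-0.1451·81.49)²) = √(384.731905 + 139.811682) = 22.9029 km
F: √((0.1801·111.32)² + (-0.0835·81.49)²) = √(401.951655 + 46.300063) = 21.1720 km
G: √((0.1177·111.32)² + (0.0369·81.49)²) = √(171.671942 + 9.041935) = 13.4430 km
H: √((-0.1435·111.32)² + (0.0582·81.49)²) = √(255.182094 + 22.493374) = 16.6636 km
I: √((-0.1191·111.32)² + (0.0161·81.49)²) = √(175.780185 + 1.721315) = 13.3230 km
J: √((0.0472·111.32)² + (0.0653·81.49)²) = √(27.607711 + 28.316202) = 7.4782 km
Threshold 9.8 km: J (7.4782 km) is within range.

J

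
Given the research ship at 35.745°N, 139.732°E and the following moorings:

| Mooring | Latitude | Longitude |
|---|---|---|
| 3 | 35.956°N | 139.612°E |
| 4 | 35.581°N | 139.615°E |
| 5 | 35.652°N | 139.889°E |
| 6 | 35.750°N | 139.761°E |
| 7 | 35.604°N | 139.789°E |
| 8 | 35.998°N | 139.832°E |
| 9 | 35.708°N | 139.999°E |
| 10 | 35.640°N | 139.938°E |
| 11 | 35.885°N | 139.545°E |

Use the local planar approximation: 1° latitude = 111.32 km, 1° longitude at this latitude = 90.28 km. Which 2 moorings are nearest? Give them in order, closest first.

6, 7

Distances from 35.745°N, 139.732°E:
3: √((0.211·111.32)² + (-0.120·90.28)²) = √(551.71057 + 117.36689) = 25.867 km
4: √((-0.164·111.32)² + (-0.117·90.28)²) = √(333.29906 + 111.57190) = 21.092 km
5: √((-0.093·111.32)² + (0.157·90.28)²) = √(107.17964 + 200.90114) = 17.552 km
6: √((0.005·111.32)² + (0.029·90.28)²) = √(0.30980 + 6.85455) = 2.677 km
7: √((-0.141·111.32)² + (0.057·90.28)²) = √(246.36818 + 26.48090) = 16.518 km
8: √((0.253·111.32)² + (0.100·90.28)²) = √(793.20864 + 81.50478) = 29.576 km
9: √((-0.037·111.32)² + (0.267·90.28)²) = √(16.96484 + 581.03945) = 24.454 km
10: √((-0.105·111.32)² + (0.206·90.28)²) = √(136.62337 + 345.87370) = 21.966 km
11: √((0.140·111.32)² + (-0.187·90.28)²) = √(242.88599 + 285.01408) = 22.976 km
Sorted: 6 (2.677 km) < 7 (16.518 km) < 5 (17.552 km) < 4 (21.092 km) < …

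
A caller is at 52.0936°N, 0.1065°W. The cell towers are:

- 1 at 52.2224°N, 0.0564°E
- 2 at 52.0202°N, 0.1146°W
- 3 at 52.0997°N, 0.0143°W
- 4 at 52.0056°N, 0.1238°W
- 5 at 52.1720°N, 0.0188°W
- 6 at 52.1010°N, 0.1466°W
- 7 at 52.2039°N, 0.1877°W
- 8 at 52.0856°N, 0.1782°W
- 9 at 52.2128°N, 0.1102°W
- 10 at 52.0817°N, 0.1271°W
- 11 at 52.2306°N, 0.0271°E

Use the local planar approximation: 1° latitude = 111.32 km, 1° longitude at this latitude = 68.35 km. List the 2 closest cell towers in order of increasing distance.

10, 6

Distances from 52.0936°N, 0.1065°W:
1: √((0.1288·111.32)² + (0.1629·68.35)²) = √(205.578703 + 123.970744) = 18.1535 km
2: √((-0.0734·111.32)² + (-0.0081·68.35)²) = √(66.763411 + 0.306512) = 8.1896 km
3: √((0.0061·111.32)² + (0.0922·68.35)²) = √(0.461112 + 39.713565) = 6.3383 km
4: √((-0.0880·111.32)² + (-0.0173·68.35)²) = √(95.964751 + 1.398200) = 9.8673 km
5: √((0.0784·111.32)² + (0.0877·68.35)²) = √(76.169047 + 35.931573) = 10.5878 km
6: √((0.0074·111.32)² + (-0.0401·68.35)²) = √(0.678594 + 7.512176) = 2.8620 km
7: √((0.1103·111.32)² + (-0.0812·68.35)²) = √(150.763920 + 30.802722) = 13.4747 km
8: √((-0.0080·111.32)² + (-0.0717·68.35)²) = √(0.793097 + 24.016811) = 4.9810 km
9: √((0.1192·111.32)² + (-0.0037·68.35)²) = √(176.075490 + 0.063956) = 13.2718 km
10: √((-0.0119·111.32)² + (-0.0206·68.35)²) = √(1.754851 + 1.982492) = 1.9332 km
11: √((0.1370·111.32)² + (0.1336·68.35)²) = √(232.588121 + 83.385388) = 17.7756 km
Sorted: 10 (1.9332 km) < 6 (2.8620 km) < 8 (4.9810 km) < 3 (6.3383 km) < …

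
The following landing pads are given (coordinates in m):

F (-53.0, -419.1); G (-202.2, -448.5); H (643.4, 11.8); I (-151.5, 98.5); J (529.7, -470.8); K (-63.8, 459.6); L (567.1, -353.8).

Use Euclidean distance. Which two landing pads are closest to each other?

Pairwise distances:
J–L: 122.8 m
F–G: 152.1 m
I–K: 371.6 m
H–L: 373.5 m
H–J: 495.8 m
F–I: 526.9 m
G–I: 549.3 m
F–J: 585.0 m
F–L: 623.5 m
G–J: 732.2 m
G–L: 775.1 m
H–I: 799.6 m
F–H: 818.9 m
H–K: 837.1 m
I–L: 849.1 m
F–K: 878.8 m
I–J: 887.8 m
G–K: 918.6 m
G–H: 962.8 m
K–L: 1029.4 m
J–K: 1103.6 m
Closest pair: J–L at 122.8 m.

J and L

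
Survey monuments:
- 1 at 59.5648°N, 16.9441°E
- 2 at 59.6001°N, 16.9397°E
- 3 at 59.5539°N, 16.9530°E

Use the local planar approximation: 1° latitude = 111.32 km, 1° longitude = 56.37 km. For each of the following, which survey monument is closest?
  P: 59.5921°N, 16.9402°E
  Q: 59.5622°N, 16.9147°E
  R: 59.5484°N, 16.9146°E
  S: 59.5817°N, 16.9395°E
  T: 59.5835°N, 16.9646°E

P at 59.5921°N, 16.9402°E:
  1: √((-0.0273·111.32)² + (0.0039·56.37)²) = √(9.235740 + 0.048331) = 3.0470 km
  2: √((0.0080·111.32)² + (-0.0005·56.37)²) = √(0.793097 + 0.000794) = 0.8910 km
  3: √((-0.0382·111.32)² + (0.0128·56.37)²) = √(18.083110 + 0.520614) = 4.3132 km
  → nearest: 2 (0.8910 km)
Q at 59.5622°N, 16.9147°E:
  1: √((0.0026·111.32)² + (0.0294·56.37)²) = √(0.083771 + 2.746570) = 1.6824 km
  2: √((0.0379·111.32)² + (0.0250·56.37)²) = √(17.800197 + 1.985986) = 4.4482 km
  3: √((-0.0083·111.32)² + (0.0383·56.37)²) = √(0.853695 + 4.661156) = 2.3484 km
  → nearest: 1 (1.6824 km)
R at 59.5484°N, 16.9146°E:
  1: √((0.0164·111.32)² + (0.0295·56.37)²) = √(3.332991 + 2.765286) = 2.4695 km
  2: √((0.0517·111.32)² + (0.0251·56.37)²) = √(33.122833 + 2.001905) = 5.9266 km
  3: √((0.0055·111.32)² + (0.0384·56.37)²) = √(0.374862 + 4.685528) = 2.2495 km
  → nearest: 3 (2.2495 km)
S at 59.5817°N, 16.9395°E:
  1: √((-0.0169·111.32)² + (0.0046·56.37)²) = √(3.539320 + 0.067238) = 1.8991 km
  2: √((0.0184·111.32)² + (0.0002·56.37)²) = √(4.195484 + 0.000127) = 2.0483 km
  3: √((-0.0278·111.32)² + (0.0135·56.37)²) = √(9.577143 + 0.579113) = 3.1869 km
  → nearest: 1 (1.8991 km)
T at 59.5835°N, 16.9646°E:
  1: √((-0.0187·111.32)² + (-0.0205·56.37)²) = √(4.333408 + 1.335377) = 2.3809 km
  2: √((0.0166·111.32)² + (-0.0249·56.37)²) = √(3.414779 + 1.970129) = 2.3205 km
  3: √((-0.0296·111.32)² + (-0.0116·56.37)²) = √(10.857499 + 0.427575) = 3.3593 km
  → nearest: 2 (2.3205 km)

P→2; Q→1; R→3; S→1; T→2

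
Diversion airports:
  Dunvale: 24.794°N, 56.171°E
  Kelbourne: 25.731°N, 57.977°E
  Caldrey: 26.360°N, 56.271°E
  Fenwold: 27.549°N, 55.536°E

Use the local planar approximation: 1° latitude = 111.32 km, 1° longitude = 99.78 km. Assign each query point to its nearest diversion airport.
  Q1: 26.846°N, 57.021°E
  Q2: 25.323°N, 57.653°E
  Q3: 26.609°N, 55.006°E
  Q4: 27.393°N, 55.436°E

Q1 at 26.846°N, 57.021°E:
  Dunvale: 243.666 km
  Kelbourne: 156.542 km
  Caldrey: 92.343 km
  Fenwold: 167.570 km
  → nearest: Caldrey (92.343 km)
Q2 at 25.323°N, 57.653°E:
  Dunvale: 159.168 km
  Kelbourne: 55.749 km
  Caldrey: 179.837 km
  Fenwold: 325.613 km
  → nearest: Kelbourne (55.749 km)
Q3 at 26.609°N, 55.006°E:
  Dunvale: 233.099 km
  Kelbourne: 312.143 km
  Caldrey: 129.229 km
  Fenwold: 117.245 km
  → nearest: Fenwold (117.245 km)
Q4 at 27.393°N, 55.436°E:
  Dunvale: 298.471 km
  Kelbourne: 313.868 km
  Caldrey: 142.004 km
  Fenwold: 20.028 km
  → nearest: Fenwold (20.028 km)

Q1→Caldrey; Q2→Kelbourne; Q3→Fenwold; Q4→Fenwold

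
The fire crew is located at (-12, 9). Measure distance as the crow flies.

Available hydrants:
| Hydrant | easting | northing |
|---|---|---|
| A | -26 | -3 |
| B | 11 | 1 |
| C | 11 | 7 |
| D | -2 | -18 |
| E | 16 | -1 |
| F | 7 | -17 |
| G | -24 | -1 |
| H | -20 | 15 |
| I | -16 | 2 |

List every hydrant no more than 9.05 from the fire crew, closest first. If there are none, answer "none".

Distances from (-12, 9):
A: √((-14)² + (-12)²) = √(196.000 + 144.000) = 18.4
B: √((23)² + (-8)²) = √(529.000 + 64.000) = 24.4
C: √((23)² + (-2)²) = √(529.000 + 4.000) = 23.1
D: √((10)² + (-27)²) = √(100.000 + 729.000) = 28.8
E: √((28)² + (-10)²) = √(784.000 + 100.000) = 29.7
F: √((19)² + (-26)²) = √(361.000 + 676.000) = 32.2
G: √((-12)² + (-10)²) = √(144.000 + 100.000) = 15.6
H: √((-8)² + (6)²) = √(64.000 + 36.000) = 10.0
I: √((-4)² + (-7)²) = √(16.000 + 49.000) = 8.1
Threshold 9.05: I (8.1) is within range.

I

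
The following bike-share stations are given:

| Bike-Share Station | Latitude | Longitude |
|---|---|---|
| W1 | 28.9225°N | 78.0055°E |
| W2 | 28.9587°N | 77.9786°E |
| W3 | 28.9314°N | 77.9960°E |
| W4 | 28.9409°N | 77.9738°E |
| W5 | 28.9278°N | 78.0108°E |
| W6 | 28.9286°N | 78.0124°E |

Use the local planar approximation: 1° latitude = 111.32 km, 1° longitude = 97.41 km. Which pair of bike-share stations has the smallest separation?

W5 and W6

Pairwise distances:
W1–W2: 4.8068 km
W1–W3: 1.3557 km
W1–W4: 3.7055 km
W1–W5: 0.7840 km
W1–W6: 0.9554 km
W2–W3: 3.4797 km
W2–W4: 2.0359 km
W2–W5: 4.6551 km
W2–W6: 4.6976 km
W3–W4: 2.4072 km
W3–W5: 1.4963 km
W3–W6: 1.6276 km
W4–W5: 3.8880 km
W4–W6: 4.0016 km
W5–W6: 0.1795 km
Closest pair: W5–W6 at 0.1795 km.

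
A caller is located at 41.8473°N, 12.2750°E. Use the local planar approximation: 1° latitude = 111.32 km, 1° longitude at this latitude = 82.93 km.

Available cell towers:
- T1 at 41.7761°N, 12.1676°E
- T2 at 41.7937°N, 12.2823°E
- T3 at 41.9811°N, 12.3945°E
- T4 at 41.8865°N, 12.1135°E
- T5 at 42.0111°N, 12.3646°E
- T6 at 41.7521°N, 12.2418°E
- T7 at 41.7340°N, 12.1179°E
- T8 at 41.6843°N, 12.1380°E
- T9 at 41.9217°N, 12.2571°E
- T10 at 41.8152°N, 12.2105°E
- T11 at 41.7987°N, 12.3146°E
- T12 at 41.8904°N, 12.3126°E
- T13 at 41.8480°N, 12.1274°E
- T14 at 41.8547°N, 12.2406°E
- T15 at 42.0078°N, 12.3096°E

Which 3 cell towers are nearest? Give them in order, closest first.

Distances from 41.8473°N, 12.2750°E:
T1: 11.9227 km
T2: 5.9974 km
T3: 17.8902 km
T4: 14.0862 km
T5: 19.6901 km
T6: 10.9495 km
T7: 18.1332 km
T8: 21.4086 km
T9: 8.4142 km
T10: 6.4328 km
T11: 6.3289 km
T12: 5.7221 km
T13: 12.2407 km
T14: 2.9693 km
T15: 18.0958 km
Sorted: T14 (2.9693 km) < T12 (5.7221 km) < T2 (5.9974 km) < T11 (6.3289 km) < T10 (6.4328 km) < …

T14, T12, T2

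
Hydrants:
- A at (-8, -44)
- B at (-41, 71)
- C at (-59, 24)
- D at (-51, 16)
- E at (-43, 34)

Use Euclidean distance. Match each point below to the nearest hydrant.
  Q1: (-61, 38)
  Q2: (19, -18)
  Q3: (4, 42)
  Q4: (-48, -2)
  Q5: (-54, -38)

Q1 at (-61, 38):
  A: √((53)² + (-82)²) = √(2809.000 + 6724.000) = 97.6
  B: √((20)² + (33)²) = √(400.000 + 1089.000) = 38.6
  C: √((2)² + (-14)²) = √(4.000 + 196.000) = 14.1
  D: √((10)² + (-22)²) = √(100.000 + 484.000) = 24.2
  E: √((18)² + (-4)²) = √(324.000 + 16.000) = 18.4
  → nearest: C (14.1)
Q2 at (19, -18):
  A: √((-27)² + (-26)²) = √(729.000 + 676.000) = 37.5
  B: √((-60)² + (89)²) = √(3600.000 + 7921.000) = 107.3
  C: √((-78)² + (42)²) = √(6084.000 + 1764.000) = 88.6
  D: √((-70)² + (34)²) = √(4900.000 + 1156.000) = 77.8
  E: √((-62)² + (52)²) = √(3844.000 + 2704.000) = 80.9
  → nearest: A (37.5)
Q3 at (4, 42):
  A: √((-12)² + (-86)²) = √(144.000 + 7396.000) = 86.8
  B: √((-45)² + (29)²) = √(2025.000 + 841.000) = 53.5
  C: √((-63)² + (-18)²) = √(3969.000 + 324.000) = 65.5
  D: √((-55)² + (-26)²) = √(3025.000 + 676.000) = 60.8
  E: √((-47)² + (-8)²) = √(2209.000 + 64.000) = 47.7
  → nearest: E (47.7)
Q4 at (-48, -2):
  A: √((40)² + (-42)²) = √(1600.000 + 1764.000) = 58.0
  B: √((7)² + (73)²) = √(49.000 + 5329.000) = 73.3
  C: √((-11)² + (26)²) = √(121.000 + 676.000) = 28.2
  D: √((-3)² + (18)²) = √(9.000 + 324.000) = 18.2
  E: √((5)² + (36)²) = √(25.000 + 1296.000) = 36.3
  → nearest: D (18.2)
Q5 at (-54, -38):
  A: √((46)² + (-6)²) = √(2116.000 + 36.000) = 46.4
  B: √((13)² + (109)²) = √(169.000 + 11881.000) = 109.8
  C: √((-5)² + (62)²) = √(25.000 + 3844.000) = 62.2
  D: √((3)² + (54)²) = √(9.000 + 2916.000) = 54.1
  E: √((11)² + (72)²) = √(121.000 + 5184.000) = 72.8
  → nearest: A (46.4)

Q1→C; Q2→A; Q3→E; Q4→D; Q5→A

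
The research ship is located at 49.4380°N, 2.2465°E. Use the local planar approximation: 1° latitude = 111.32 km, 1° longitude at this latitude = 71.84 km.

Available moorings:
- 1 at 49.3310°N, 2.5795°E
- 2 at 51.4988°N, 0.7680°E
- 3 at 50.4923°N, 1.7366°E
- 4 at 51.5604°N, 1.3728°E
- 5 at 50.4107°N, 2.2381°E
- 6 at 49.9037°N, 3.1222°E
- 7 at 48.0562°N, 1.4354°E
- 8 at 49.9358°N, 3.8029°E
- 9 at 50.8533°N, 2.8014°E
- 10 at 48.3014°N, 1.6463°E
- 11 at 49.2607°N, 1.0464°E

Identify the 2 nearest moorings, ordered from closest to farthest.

1, 6

Distances from 49.4380°N, 2.2465°E:
1: √((-0.1070·111.32)² + (0.3330·71.84)²) = √(141.877638 + 572.296532) = 26.7240 km
2: √((2.0608·111.32)² + (-1.4785·71.84)²) = √(52628.147921 + 11281.719694) = 252.8040 km
3: √((1.0543·111.32)² + (-0.5099·71.84)²) = √(13774.467173 + 1341.845986) = 122.9484 km
4: √((2.1224·111.32)² + (-0.8737·71.84)²) = √(55821.418622 + 3939.647080) = 244.4608 km
5: √((0.9727·111.32)² + (-0.0084·71.84)²) = √(11724.767165 + 0.364159) = 108.2826 km
6: √((0.4657·111.32)² + (0.8757·71.84)²) = √(2687.564347 + 3957.704336) = 81.5185 km
7: √((-1.3818·111.32)² + (-0.8111·71.84)²) = √(23661.200301 + 3395.325773) = 164.4887 km
8: √((0.4978·111.32)² + (1.5564·71.84)²) = √(3070.832865 + 12501.873252) = 124.7906 km
9: √((1.4153·111.32)² + (0.5549·71.84)²) = √(24822.379361 + 1589.139772) = 162.5162 km
10: √((-1.1366·111.32)² + (-0.6002·71.84)²) = √(16008.907628 + 1859.193659) = 133.6716 km
11: √((-0.1773·111.32)² + (-1.2001·71.84)²) = √(389.550590 + 7433.057952) = 88.4455 km
Sorted: 1 (26.7240 km) < 6 (81.5185 km) < 11 (88.4455 km) < 5 (108.2826 km) < …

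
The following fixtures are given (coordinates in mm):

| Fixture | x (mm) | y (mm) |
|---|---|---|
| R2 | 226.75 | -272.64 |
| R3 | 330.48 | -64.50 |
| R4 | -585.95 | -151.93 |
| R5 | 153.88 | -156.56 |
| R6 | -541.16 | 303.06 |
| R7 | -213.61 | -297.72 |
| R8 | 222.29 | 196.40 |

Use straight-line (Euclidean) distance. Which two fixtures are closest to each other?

Pairwise distances:
R2–R3: 232.56 mm
R2–R4: 821.62 mm
R2–R5: 137.06 mm
R2–R6: 959.75 mm
R2–R7: 441.07 mm
R2–R8: 469.06 mm
R3–R4: 920.59 mm
R3–R5: 199.15 mm
R3–R6: 945.97 mm
R3–R7: 591.97 mm
R3–R8: 282.44 mm
R4–R5: 739.84 mm
R4–R6: 457.19 mm
R4–R7: 399.86 mm
R4–R8: 880.11 mm
R5–R6: 833.27 mm
R5–R7: 393.67 mm
R5–R8: 359.53 mm
R6–R7: 684.27 mm
R6–R8: 770.86 mm
R7–R8: 658.91 mm
Closest pair: R2–R5 at 137.06 mm.

R2 and R5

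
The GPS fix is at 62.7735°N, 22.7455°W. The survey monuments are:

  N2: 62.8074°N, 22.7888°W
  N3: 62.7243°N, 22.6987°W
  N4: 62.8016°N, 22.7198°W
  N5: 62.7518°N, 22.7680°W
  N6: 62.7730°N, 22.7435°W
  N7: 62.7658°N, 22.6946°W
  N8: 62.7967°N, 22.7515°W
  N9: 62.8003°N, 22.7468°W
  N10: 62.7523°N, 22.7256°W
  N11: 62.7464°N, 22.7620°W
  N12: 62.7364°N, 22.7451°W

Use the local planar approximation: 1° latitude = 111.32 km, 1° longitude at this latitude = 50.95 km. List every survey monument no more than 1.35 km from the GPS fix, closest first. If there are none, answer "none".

Distances from 62.7735°N, 22.7455°W:
N2: √((0.0339·111.32)² + (-0.0433·50.95)²) = √(14.241174 + 4.867032) = 4.3713 km
N3: √((-0.0492·111.32)² + (0.0468·50.95)²) = √(29.996916 + 5.685649) = 5.9735 km
N4: √((0.0281·111.32)² + (0.0257·50.95)²) = √(9.784960 + 1.714568) = 3.3911 km
N5: √((-0.0217·111.32)² + (-0.0225·50.95)²) = √(5.835336 + 1.314176) = 2.6739 km
N6: √((-0.0005·111.32)² + (0.0020·50.95)²) = √(0.003098 + 0.010384) = 0.1161 km
N7: √((-0.0077·111.32)² + (0.0509·50.95)²) = √(0.734730 + 6.725490) = 2.7313 km
N8: √((0.0232·111.32)² + (-0.0060·50.95)²) = √(6.669947 + 0.093452) = 2.6007 km
N9: √((0.0268·111.32)² + (-0.0013·50.95)²) = √(8.900532 + 0.004387) = 2.9841 km
N10: √((-0.0212·111.32)² + (0.0199·50.95)²) = √(5.569524 + 1.028003) = 2.5686 km
N11: √((-0.0271·111.32)² + (-0.0165·50.95)²) = √(9.100913 + 0.706734) = 3.1317 km
N12: √((-0.0371·111.32)² + (0.0004·50.95)²) = √(17.056669 + 0.000415) = 4.1300 km
Threshold 1.35 km: N6 (0.1161 km) is within range.

N6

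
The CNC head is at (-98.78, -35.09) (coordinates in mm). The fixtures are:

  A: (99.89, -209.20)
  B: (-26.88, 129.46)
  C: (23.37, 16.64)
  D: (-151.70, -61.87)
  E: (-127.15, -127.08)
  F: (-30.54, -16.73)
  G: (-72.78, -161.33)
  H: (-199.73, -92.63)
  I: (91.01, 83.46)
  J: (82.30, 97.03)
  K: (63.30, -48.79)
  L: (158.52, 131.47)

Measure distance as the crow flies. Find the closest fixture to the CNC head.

Distances from (-98.78, -35.09):
A: 264.17 mm
B: 179.57 mm
C: 132.65 mm
D: 59.31 mm
E: 96.27 mm
F: 70.67 mm
G: 128.89 mm
H: 116.20 mm
I: 223.77 mm
J: 224.16 mm
K: 162.66 mm
L: 306.51 mm
Minimum: D at 59.31 mm.

D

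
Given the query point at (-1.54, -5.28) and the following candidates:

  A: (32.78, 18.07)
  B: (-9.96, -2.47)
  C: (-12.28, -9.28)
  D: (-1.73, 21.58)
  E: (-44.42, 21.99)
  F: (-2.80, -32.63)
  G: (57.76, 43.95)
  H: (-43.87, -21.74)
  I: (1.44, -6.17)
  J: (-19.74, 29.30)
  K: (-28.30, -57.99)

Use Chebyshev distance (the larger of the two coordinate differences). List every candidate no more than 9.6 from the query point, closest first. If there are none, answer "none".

I, B

Distances from (-1.54, -5.28):
A: max(|34.32|, |23.35|) = 34.32
B: max(|-8.42|, |2.81|) = 8.42
C: max(|-10.74|, |-4.00|) = 10.74
D: max(|-0.19|, |26.86|) = 26.86
E: max(|-42.88|, |27.27|) = 42.88
F: max(|-1.26|, |-27.35|) = 27.35
G: max(|59.30|, |49.23|) = 59.30
H: max(|-42.33|, |-16.46|) = 42.33
I: max(|2.98|, |-0.89|) = 2.98
J: max(|-18.20|, |34.58|) = 34.58
K: max(|-26.76|, |-52.71|) = 52.71
Threshold 9.6: I (2.98), B (8.42) are within range.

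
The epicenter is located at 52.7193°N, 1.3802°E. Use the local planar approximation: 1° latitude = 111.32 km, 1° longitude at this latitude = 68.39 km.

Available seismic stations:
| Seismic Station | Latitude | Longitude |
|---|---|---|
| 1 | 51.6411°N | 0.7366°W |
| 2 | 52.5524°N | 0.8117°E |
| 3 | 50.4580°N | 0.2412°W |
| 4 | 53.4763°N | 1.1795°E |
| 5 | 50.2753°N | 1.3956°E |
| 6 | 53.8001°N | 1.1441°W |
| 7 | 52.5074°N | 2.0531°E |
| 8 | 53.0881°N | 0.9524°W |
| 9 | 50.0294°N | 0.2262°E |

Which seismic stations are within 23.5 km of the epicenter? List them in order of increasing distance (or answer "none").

none

Distances from 52.7193°N, 1.3802°E:
1: 188.0527 km
2: 43.0909 km
3: 275.0691 km
4: 85.3798 km
5: 272.0681 km
6: 210.4260 km
7: 51.7130 km
8: 164.7246 km
9: 309.6656 km
Threshold 23.5 km: none within range.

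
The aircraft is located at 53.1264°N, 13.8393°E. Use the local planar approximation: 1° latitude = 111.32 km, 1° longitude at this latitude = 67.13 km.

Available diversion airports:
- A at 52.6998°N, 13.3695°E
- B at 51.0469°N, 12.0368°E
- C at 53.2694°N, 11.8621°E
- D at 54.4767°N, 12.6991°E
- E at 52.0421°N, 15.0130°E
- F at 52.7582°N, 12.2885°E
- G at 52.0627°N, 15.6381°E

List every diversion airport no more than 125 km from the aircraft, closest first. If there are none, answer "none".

A, F

Distances from 53.1264°N, 13.8393°E:
A: √((-0.4266·111.32)² + (-0.4698·67.13)²) = √(2255.215759 + 994.624881) = 57.0074 km
B: √((-2.0795·111.32)² + (-1.8025·67.13)²) = √(53587.592321 + 14641.441653) = 261.2069 km
C: √((0.1430·111.32)² + (-1.9772·67.13)²) = √(253.406920 + 17617.103181) = 133.6806 km
D: √((1.3503·111.32)² + (-1.1402·67.13)²) = √(22594.718275 + 5858.620511) = 168.6812 km
E: √((-1.0843·111.32)² + (1.1737·67.13)²) = √(14569.522245 + 6207.939896) = 144.1439 km
F: √((-0.3682·111.32)² + (-1.5508·67.13)²) = √(1680.018111 + 10837.893500) = 111.8835 km
G: √((-1.0637·111.32)² + (1.7988·67.13)²) = √(14021.184814 + 14581.394238) = 169.1230 km
Threshold 125 km: A (57.0074 km), F (111.8835 km) are within range.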